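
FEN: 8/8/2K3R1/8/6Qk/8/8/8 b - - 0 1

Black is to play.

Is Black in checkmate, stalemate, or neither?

checkmate

Black to move; black king on h4.
In check: yes, from the white queen on g4.
King squares — g3: attacked by Qg4; h3: attacked by Qg4; g4: attacked by Rg6; g5: attacked by Qg4; h5: attacked by Qg4.
Legal moves for Black: none.
In check with no legal moves → checkmate.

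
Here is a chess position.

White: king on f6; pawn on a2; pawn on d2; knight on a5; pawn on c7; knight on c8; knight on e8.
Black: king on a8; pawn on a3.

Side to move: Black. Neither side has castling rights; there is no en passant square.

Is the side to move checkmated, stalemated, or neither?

stalemate

Black to move; black king on a8.
In check: no.
King squares — a7: attacked by Nc8; b7: attacked by Na5; b8: attacked by Pc7.
Legal moves for Black: none.
Not in check and no legal moves → stalemate.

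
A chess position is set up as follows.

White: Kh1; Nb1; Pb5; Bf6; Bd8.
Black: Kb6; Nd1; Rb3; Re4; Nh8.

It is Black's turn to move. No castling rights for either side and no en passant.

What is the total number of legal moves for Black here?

Black to move; king on b6.
In check: yes, from the white bishop on d8.
Legal moves: Kb7, Ka7, Kc5, Kxb5.
Count: 4.

4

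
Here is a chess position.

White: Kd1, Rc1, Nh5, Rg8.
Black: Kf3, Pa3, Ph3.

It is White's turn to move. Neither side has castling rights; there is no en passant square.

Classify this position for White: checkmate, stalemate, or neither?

White to move; white king on d1.
In check: no.
Legal moves for White include: Rh8, Rf8+, Re8, Rd8, Rgc8, Rb8, Ra8, Rg7, Rg6, Rg5, Rg4, Rg3+, Rg2, Rg1, Ng7, Nf6, Nf4, Ng3, ... (list truncated; more exist).
White has legal moves and is not in check → neither.

neither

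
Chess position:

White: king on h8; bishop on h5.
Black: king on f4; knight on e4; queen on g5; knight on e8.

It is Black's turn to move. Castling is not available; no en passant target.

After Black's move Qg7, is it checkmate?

yes

After Qg7: white king on h8; in check: yes, from the black queen on g7.
King squares — g7: attacked by Ne8; h7: attacked by Qg7; g8: attacked by Qg7.
White has no legal moves → checkmate.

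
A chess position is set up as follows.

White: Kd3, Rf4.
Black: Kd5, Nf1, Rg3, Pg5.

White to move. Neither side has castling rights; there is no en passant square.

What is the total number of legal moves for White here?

White to move; king on d3.
In check: yes, from the black rook on g3.
Legal moves: Ke2, Kc2, Rf3.
Count: 3.

3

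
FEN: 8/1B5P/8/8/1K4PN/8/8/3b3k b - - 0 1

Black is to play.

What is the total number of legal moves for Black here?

Black to move; king on h1.
In check: yes, from the white bishop on b7.
Legal moves: Kh2, Kg1, Bf3.
Count: 3.

3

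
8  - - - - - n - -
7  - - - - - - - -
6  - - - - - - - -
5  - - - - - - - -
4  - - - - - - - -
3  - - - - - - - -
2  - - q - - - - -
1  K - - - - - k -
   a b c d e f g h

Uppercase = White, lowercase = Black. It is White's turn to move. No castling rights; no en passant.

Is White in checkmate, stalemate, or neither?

White to move; white king on a1.
In check: no.
King squares — b1: attacked by Qc2; a2: attacked by Qc2; b2: attacked by Qc2.
Legal moves for White: none.
Not in check and no legal moves → stalemate.

stalemate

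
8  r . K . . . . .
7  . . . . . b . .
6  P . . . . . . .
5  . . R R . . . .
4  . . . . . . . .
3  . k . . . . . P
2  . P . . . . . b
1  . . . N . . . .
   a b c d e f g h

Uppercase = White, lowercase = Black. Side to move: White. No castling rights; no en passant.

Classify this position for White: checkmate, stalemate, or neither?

neither

White to move; white king on c8.
In check: yes, from the black rook on a8.
Legal moves for White: Kd7, Kb7.
White is in check but has 2 legal moves → neither.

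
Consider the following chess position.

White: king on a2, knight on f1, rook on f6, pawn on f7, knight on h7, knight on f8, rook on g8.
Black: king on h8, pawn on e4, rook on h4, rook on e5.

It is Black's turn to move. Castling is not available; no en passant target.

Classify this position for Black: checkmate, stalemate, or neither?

Black to move; black king on h8.
In check: yes, from the white rook on g8.
King squares — g7: attacked by Rg8; h7: attacked by Nf8; g8: attacked by Pf7.
Legal moves for Black: none.
In check with no legal moves → checkmate.

checkmate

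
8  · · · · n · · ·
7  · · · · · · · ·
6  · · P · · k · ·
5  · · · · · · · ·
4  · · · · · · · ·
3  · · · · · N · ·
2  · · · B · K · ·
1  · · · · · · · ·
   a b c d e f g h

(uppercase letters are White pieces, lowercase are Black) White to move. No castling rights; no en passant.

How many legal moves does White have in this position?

24

White to move; king on f2.
In check: no.
Legal moves: Ng5, Ne5, Nh4, Nd4, Nh2, Ng1, Ne1, Kg3, Ke3, Kg2, Ke2, Kg1, Kf1, Ke1, Bh6, Bg5+, Ba5, Bf4, Bb4, Be3, Bc3+, Be1, Bc1, c7.
Count: 24.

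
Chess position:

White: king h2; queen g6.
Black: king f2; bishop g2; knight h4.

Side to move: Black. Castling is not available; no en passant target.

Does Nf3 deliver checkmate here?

After Nf3: white king on h2; in check: yes, from the black knight on f3.
King squares — g1: attacked by Kf2; h1: attacked by Bg2; g2: attacked by Kf2; g3: attacked by Kf2; h3: attacked by Bg2.
White has no legal moves → checkmate.

yes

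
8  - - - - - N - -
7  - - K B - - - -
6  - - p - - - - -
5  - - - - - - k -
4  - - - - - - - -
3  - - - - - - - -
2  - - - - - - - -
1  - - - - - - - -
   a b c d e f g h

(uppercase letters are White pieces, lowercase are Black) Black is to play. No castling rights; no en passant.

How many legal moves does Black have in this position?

6

Black to move; king on g5.
In check: no.
Legal moves: Kh6, Kf6, Kh5, Kh4, Kf4, c5.
Count: 6.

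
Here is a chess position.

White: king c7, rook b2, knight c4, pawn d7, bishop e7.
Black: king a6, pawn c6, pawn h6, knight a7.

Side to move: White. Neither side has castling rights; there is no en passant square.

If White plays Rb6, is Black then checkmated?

After Rb6: black king on a6; in check: yes, from the white rook on b6.
King squares — a5: attacked by Nc4; b5: attacked by Rb6; b6: attacked by Nc4; a7: own knight; b7: attacked by Rb6.
Black has no legal moves → checkmate.

yes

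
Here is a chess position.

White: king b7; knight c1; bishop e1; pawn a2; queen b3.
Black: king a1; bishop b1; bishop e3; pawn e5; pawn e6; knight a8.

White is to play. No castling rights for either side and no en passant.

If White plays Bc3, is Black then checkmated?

After Bc3: black king on a1; in check: yes, from the white bishop on c3.
King squares — b1: own bishop; a2: attacked by Nc1; b2: attacked by Qb3.
Black has no legal moves → checkmate.

yes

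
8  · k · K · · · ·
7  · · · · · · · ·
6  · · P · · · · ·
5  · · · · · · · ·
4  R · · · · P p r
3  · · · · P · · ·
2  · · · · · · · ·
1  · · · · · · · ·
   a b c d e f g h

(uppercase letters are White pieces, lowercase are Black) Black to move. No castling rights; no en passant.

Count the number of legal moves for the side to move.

Black to move; king on b8.
In check: no.
Legal moves: Rh8+, Rh7, Rh6, Rh5, Rh3, Rh2, Rh1, g3.
Count: 8.

8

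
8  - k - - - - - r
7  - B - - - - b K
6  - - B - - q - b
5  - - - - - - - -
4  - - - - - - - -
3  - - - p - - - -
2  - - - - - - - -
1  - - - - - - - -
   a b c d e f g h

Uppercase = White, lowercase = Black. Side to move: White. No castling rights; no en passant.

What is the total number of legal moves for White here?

White to move; king on h7.
In check: yes, from the black rook on h8.
Legal moves: none.
Count: 0.

0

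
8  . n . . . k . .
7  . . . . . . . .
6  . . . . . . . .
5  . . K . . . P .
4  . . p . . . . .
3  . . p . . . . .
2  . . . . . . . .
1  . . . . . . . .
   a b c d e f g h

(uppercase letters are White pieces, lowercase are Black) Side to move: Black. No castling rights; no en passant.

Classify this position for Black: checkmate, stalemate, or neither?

neither

Black to move; black king on f8.
In check: no.
Legal moves for Black: Kg8, Ke8, Kg7, Kf7, Ke7, Nd7+, Nc6, Na6+, c2.
Black has 9 legal moves and is not in check → neither.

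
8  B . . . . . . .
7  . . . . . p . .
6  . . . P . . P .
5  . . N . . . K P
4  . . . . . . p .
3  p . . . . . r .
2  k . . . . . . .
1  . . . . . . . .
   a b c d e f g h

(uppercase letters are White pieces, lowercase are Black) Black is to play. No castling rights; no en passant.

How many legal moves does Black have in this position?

14

Black to move; king on a2.
In check: no.
Legal moves: Rh3, Rf3, Re3, Rd3, Rc3, Rb3, Rg2, Rg1, Kb2, Kb1, Ka1, fxg6, f6+, f5.
Count: 14.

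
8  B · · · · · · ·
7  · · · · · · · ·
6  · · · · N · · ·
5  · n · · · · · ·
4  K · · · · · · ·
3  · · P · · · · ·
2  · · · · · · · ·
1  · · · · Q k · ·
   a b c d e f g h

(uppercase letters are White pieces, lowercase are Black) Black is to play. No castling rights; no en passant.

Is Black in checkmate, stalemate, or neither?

Black to move; black king on f1.
In check: yes, from the white queen on e1.
King squares — e1: available; g1: attacked by Qe1; e2: attacked by Qe1; f2: attacked by Qe1; g2: attacked by Ba8.
Legal moves for Black: Kxe1.
Black is in check but has 1 legal move → neither.

neither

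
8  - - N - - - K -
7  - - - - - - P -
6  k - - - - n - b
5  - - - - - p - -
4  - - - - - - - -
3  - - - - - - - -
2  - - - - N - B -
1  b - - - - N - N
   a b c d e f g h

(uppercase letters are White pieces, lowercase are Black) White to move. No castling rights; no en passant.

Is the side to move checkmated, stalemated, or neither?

White to move; white king on g8.
In check: yes, from the black knight on f6.
Legal moves for White: Kh8, Kf8, Kf7.
White is in check but has 3 legal moves → neither.

neither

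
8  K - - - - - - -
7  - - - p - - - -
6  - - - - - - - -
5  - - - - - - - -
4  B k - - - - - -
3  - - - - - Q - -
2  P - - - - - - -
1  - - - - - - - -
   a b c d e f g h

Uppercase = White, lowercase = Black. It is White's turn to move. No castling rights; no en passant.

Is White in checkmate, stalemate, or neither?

neither

White to move; white king on a8.
In check: no.
Legal moves for White include: Kb8, Kb7, Ka7, Bxd7, Bc6, Bb5, Bb3, Bc2, Bd1, Qf8+, Qf7, Qb7+, Qf6, Qc6, Qh5, Qf5, Qd5, Qg4+, ... (list truncated; more exist).
White has legal moves and is not in check → neither.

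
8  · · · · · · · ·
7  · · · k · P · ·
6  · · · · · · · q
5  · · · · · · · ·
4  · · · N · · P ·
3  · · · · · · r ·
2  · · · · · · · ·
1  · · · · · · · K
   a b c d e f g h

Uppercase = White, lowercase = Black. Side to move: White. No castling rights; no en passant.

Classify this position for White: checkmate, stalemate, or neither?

White to move; white king on h1.
In check: yes, from the black queen on h6.
King squares — g1: attacked by Rg3; g2: attacked by Rg3; h2: attacked by Qh6.
Legal moves for White: none.
In check with no legal moves → checkmate.

checkmate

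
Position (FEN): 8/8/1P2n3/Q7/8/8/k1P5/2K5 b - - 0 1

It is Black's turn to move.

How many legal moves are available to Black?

0

Black to move; king on a2.
In check: yes, from the white queen on a5.
Legal moves: none.
Count: 0.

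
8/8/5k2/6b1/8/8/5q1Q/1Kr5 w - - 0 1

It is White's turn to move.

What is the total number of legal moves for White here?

White to move; king on b1.
In check: yes, from the black rook on c1.
Legal moves: none.
Count: 0.

0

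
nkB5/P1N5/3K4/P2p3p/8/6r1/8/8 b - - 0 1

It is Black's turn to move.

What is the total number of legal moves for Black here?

Black to move; king on b8.
In check: yes, from the white pawn on a7.
Legal moves: Kxc8, Kxa7.
Count: 2.

2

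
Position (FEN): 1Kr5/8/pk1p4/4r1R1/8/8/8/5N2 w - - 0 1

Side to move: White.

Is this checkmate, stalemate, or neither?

White to move; white king on b8.
In check: yes, from the black rook on c8.
King squares — a7: attacked by Kb6; b7: attacked by Kb6; c7: attacked by Kb6; a8: attacked by Rc8; c8: available.
Legal moves for White: Kxc8.
White is in check but has 1 legal move → neither.

neither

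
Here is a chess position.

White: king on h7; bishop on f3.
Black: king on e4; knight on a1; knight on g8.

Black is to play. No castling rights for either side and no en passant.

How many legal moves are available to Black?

Black to move; king on e4.
In check: yes, from the white bishop on f3.
Legal moves: Kf5, Ke5, Kf4, Kd4, Kxf3, Ke3, Kd3.
Count: 7.

7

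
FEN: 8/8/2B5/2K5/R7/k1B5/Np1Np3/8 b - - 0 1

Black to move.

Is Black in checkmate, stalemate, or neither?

Black to move; black king on a3.
In check: yes, from the white rook on a4.
King squares — a2: attacked by Ra4; b2: own pawn; b3: attacked by Nd2; a4: attacked by Bc6; b4: attacked by Na2.
Legal moves for Black: none.
In check with no legal moves → checkmate.

checkmate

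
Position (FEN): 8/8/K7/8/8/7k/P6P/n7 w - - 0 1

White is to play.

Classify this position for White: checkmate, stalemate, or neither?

neither

White to move; white king on a6.
In check: no.
Legal moves for White: Kb7, Ka7, Kb6, Kb5, Ka5, a3, a4.
White has 7 legal moves and is not in check → neither.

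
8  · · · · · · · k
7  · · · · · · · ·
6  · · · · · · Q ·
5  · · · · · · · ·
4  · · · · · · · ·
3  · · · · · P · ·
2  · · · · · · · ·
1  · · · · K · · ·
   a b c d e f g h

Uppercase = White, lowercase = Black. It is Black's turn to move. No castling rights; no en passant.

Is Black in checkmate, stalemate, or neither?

stalemate

Black to move; black king on h8.
In check: no.
King squares — g7: attacked by Qg6; h7: attacked by Qg6; g8: attacked by Qg6.
Legal moves for Black: none.
Not in check and no legal moves → stalemate.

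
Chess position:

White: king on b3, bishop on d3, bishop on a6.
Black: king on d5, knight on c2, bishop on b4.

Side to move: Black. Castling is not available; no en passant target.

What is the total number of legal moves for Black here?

Black to move; king on d5.
In check: no.
Legal moves: Ke6, Kd6, Kc6, Ke5, Kc5, Kd4, Bf8, Be7, Bd6, Bc5, Ba5, Bc3, Ba3, Bd2, Be1, Nd4+, Ne3, Na3, Ne1, Na1+.
Count: 20.

20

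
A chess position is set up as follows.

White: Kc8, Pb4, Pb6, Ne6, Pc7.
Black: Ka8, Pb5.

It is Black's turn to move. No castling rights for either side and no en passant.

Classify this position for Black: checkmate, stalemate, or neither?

stalemate

Black to move; black king on a8.
In check: no.
King squares — a7: attacked by Pb6; b7: attacked by Kc8; b8: attacked by Pc7.
Legal moves for Black: none.
Not in check and no legal moves → stalemate.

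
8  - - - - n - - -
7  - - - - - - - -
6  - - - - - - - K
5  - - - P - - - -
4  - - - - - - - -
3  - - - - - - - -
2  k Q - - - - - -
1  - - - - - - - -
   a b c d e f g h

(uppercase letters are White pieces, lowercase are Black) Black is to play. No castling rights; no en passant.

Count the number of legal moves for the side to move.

1

Black to move; king on a2.
In check: yes, from the white queen on b2.
Legal moves: Kxb2.
Count: 1.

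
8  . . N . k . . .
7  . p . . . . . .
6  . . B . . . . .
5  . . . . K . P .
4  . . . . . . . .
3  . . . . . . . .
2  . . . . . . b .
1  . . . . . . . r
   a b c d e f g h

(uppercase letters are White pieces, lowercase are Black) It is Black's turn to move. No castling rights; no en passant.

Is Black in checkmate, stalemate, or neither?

neither

Black to move; black king on e8.
In check: yes, from the white bishop on c6.
King squares — d7: attacked by Bc6; e7: attacked by Nc8; f7: available; d8: available; f8: available.
Legal moves for Black: Kf8, Kd8, Kf7, Bxc6, bxc6.
Black is in check but has 5 legal moves → neither.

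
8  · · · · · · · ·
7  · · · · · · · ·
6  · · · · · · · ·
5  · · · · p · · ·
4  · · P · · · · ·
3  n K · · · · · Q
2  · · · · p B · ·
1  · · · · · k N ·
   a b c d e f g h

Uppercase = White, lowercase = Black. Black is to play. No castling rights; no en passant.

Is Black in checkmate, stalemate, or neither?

Black to move; black king on f1.
In check: yes, from the white queen on h3.
Legal moves for Black: Kxf2.
Black is in check but has 1 legal move → neither.

neither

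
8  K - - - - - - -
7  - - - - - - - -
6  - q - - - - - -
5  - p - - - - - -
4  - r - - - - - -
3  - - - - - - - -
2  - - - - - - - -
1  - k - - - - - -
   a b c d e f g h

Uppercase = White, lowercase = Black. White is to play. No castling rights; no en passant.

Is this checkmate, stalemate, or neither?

stalemate

White to move; white king on a8.
In check: no.
King squares — a7: attacked by Qb6; b7: attacked by Qb6; b8: attacked by Qb6.
Legal moves for White: none.
Not in check and no legal moves → stalemate.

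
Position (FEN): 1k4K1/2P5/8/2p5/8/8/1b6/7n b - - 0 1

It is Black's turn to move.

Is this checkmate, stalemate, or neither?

neither

Black to move; black king on b8.
In check: yes, from the white pawn on c7.
Legal moves for Black: Kc8, Ka8, Kxc7, Kb7, Ka7.
Black is in check but has 5 legal moves → neither.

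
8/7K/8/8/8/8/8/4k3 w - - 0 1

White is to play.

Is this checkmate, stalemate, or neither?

White to move; white king on h7.
In check: no.
Legal moves for White: Kh8, Kg8, Kg7, Kh6, Kg6.
White has 5 legal moves and is not in check → neither.

neither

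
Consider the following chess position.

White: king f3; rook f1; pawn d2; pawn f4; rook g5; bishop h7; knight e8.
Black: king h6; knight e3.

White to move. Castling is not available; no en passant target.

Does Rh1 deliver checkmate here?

yes

After Rh1: black king on h6; in check: yes, from the white rook on h1.
King squares — g5: attacked by Pf4; h5: attacked by Rh1; g6: attacked by Rg5; g7: attacked by Rg5; h7: attacked by Rh1.
Black has no legal moves → checkmate.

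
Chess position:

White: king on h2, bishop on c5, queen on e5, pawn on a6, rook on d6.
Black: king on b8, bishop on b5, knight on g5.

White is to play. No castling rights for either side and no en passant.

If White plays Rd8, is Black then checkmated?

yes

After Rd8: black king on b8; in check: yes, from the white queen on e5 and the white rook on d8.
King squares — a7: attacked by Bc5; b7: attacked by Pa6; c7: attacked by Qe5; a8: attacked by Rd8; c8: attacked by Rd8.
Black has no legal moves → checkmate.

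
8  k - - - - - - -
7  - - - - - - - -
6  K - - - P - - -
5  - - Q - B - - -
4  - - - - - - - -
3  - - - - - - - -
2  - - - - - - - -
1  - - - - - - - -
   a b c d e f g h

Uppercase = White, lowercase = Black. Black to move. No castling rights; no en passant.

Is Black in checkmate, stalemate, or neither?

Black to move; black king on a8.
In check: no.
King squares — a7: attacked by Qc5; b7: attacked by Ka6; b8: attacked by Be5.
Legal moves for Black: none.
Not in check and no legal moves → stalemate.

stalemate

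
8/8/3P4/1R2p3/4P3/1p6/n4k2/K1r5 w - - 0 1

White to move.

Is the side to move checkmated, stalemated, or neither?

White to move; white king on a1.
In check: yes, from the black rook on c1.
King squares — b1: attacked by Rc1; a2: attacked by Pb3; b2: available.
Legal moves for White: Kb2.
White is in check but has 1 legal move → neither.

neither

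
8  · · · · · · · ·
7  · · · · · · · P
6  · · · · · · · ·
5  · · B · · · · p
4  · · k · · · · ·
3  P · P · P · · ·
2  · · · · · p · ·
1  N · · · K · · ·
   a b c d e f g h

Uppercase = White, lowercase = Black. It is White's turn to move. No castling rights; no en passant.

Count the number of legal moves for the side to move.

5

White to move; king on e1.
In check: yes, from the black pawn on f2.
Legal moves: Kxf2, Ke2, Kd2, Kf1, Kd1.
Count: 5.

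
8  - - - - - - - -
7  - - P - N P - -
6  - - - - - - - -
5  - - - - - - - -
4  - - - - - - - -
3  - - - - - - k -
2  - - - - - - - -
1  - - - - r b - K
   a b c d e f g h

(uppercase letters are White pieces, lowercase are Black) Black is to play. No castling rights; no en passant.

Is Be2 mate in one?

After Be2: white king on h1; in check: yes, from the black rook on e1.
King squares — g1: attacked by Re1; g2: attacked by Kg3; h2: attacked by Kg3.
White has no legal moves → checkmate.

yes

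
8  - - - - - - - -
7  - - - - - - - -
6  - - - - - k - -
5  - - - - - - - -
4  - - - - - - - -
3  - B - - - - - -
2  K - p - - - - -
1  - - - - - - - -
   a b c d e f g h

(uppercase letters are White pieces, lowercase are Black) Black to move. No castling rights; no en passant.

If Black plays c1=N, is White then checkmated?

no

After c1=N: white king on a2; in check: yes, from the black knight on c1.
White has 4 legal replies: Ka3, Kb2, Kb1, Ka1.
In check but a legal move exists → not checkmate.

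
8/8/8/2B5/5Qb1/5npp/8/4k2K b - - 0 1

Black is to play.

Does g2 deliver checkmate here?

After g2: white king on h1; in check: yes, from the black pawn on g2.
King squares — g1: attacked by Nf3; g2: attacked by Ph3; h2: attacked by Nf3.
White has no legal moves → checkmate.

yes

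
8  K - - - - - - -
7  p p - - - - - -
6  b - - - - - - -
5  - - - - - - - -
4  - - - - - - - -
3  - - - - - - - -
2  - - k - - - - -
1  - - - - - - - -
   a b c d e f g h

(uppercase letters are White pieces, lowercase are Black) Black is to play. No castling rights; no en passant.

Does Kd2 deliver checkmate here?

After Kd2: white king on a8; in check: no.
White is not in check, so this cannot be checkmate.

no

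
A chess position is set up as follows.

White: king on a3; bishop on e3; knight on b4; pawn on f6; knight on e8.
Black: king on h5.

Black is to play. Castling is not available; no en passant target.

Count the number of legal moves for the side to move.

Black to move; king on h5.
In check: no.
Legal moves: Kg6, Kh4, Kg4.
Count: 3.

3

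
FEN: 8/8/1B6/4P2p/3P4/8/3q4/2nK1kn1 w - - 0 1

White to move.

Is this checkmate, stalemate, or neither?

White to move; white king on d1.
In check: yes, from the black queen on d2.
Legal moves for White: Kxd2.
White is in check but has 1 legal move → neither.

neither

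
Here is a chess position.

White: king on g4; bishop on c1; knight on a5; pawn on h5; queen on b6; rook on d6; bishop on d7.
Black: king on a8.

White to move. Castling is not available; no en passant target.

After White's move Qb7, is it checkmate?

After Qb7: black king on a8; in check: yes, from the white queen on b7.
King squares — a7: attacked by Qb7; b7: attacked by Na5; b8: attacked by Qb7.
Black has no legal moves → checkmate.

yes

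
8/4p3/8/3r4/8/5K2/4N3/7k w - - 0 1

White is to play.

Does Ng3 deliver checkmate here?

no

After Ng3: black king on h1; in check: yes, from the white knight on g3.
Black has 2 legal replies: Kh2, Kg1.
In check but a legal move exists → not checkmate.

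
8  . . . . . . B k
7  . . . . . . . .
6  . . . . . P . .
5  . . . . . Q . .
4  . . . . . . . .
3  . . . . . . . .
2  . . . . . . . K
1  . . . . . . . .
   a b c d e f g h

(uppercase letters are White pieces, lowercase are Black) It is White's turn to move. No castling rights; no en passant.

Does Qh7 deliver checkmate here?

After Qh7: black king on h8; in check: yes, from the white queen on h7.
King squares — g7: attacked by Pf6; h7: attacked by Bg8; g8: attacked by Qh7.
Black has no legal moves → checkmate.

yes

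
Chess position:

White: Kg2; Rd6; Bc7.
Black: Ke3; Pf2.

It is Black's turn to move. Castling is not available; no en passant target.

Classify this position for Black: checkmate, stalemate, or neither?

Black to move; black king on e3.
In check: no.
Legal moves for Black: Kf4, Ke4, Ke2, f1=Q+, f1=R, f1=B+, f1=N.
Black has 7 legal moves and is not in check → neither.

neither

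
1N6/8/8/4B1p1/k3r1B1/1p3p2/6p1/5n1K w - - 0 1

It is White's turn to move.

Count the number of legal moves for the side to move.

White to move; king on h1.
In check: yes, from the black pawn on g2.
Legal moves: Kg1.
Count: 1.

1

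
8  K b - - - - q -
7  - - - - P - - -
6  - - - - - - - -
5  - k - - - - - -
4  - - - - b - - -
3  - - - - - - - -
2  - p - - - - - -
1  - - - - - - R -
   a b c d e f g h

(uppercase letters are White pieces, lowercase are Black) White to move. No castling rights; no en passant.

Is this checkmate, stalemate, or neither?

checkmate

White to move; white king on a8.
In check: yes, from the black bishop on e4.
King squares — a7: attacked by Bb8; b7: attacked by Be4; b8: attacked by Qg8.
Legal moves for White: none.
In check with no legal moves → checkmate.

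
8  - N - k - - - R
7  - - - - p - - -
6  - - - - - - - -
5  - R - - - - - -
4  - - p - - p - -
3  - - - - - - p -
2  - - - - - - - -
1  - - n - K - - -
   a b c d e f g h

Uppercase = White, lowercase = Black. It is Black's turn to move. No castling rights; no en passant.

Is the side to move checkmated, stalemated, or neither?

Black to move; black king on d8.
In check: yes, from the white rook on h8.
Legal moves for Black: Kc7.
Black is in check but has 1 legal move → neither.

neither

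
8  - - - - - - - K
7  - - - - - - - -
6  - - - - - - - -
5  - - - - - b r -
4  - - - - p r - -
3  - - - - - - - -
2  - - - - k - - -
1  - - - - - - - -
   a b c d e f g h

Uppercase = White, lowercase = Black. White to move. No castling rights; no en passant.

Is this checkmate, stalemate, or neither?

White to move; white king on h8.
In check: no.
King squares — g7: attacked by Rg5; h7: attacked by Bf5; g8: attacked by Rg5.
Legal moves for White: none.
Not in check and no legal moves → stalemate.

stalemate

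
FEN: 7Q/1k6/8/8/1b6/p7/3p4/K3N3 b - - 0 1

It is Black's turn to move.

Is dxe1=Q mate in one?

no

After dxe1=Q: white king on a1; in check: yes, from the black queen on e1.
White has 1 legal reply: Ka2.
In check but a legal move exists → not checkmate.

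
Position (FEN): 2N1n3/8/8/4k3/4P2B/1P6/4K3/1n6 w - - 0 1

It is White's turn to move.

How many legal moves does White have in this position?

White to move; king on e2.
In check: no.
Legal moves: Ne7, Na7, Nd6, Nb6, Bd8, Be7, Bf6+, Bg5, Bg3+, Bf2, Be1, Kf3, Ke3, Kd3, Kf2, Kf1, Ke1, Kd1, b4.
Count: 19.

19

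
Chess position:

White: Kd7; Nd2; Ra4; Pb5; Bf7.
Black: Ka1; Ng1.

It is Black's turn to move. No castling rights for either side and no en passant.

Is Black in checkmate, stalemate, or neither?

Black to move; black king on a1.
In check: yes, from the white rook on a4.
Legal moves for Black: Kb2.
Black is in check but has 1 legal move → neither.

neither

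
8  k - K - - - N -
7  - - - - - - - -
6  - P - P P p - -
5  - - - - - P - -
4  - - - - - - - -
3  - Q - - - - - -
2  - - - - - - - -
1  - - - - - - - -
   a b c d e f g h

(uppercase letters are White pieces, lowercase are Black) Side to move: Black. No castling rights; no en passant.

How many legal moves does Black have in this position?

Black to move; king on a8.
In check: no.
Legal moves: none.
Count: 0.

0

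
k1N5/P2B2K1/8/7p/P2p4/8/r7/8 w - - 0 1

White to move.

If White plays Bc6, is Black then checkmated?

yes

After Bc6: black king on a8; in check: yes, from the white bishop on c6.
King squares — a7: attacked by Nc8; b7: attacked by Bc6; b8: attacked by Pa7.
Black has no legal moves → checkmate.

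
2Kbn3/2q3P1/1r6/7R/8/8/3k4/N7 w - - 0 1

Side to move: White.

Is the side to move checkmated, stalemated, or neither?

White to move; white king on c8.
In check: yes, from the black queen on c7.
King squares — b7: attacked by Rb6; c7: attacked by Bd8; d7: attacked by Qc7; b8: attacked by Rb6; d8: attacked by Qc7.
Legal moves for White: none.
In check with no legal moves → checkmate.

checkmate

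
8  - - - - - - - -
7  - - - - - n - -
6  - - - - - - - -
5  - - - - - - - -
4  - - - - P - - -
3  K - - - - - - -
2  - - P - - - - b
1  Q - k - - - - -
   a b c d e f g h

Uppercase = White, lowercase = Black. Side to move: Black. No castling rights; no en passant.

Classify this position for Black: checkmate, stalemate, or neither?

Black to move; black king on c1.
In check: yes, from the white queen on a1.
Legal moves for Black: Kd2, Kxc2.
Black is in check but has 2 legal moves → neither.

neither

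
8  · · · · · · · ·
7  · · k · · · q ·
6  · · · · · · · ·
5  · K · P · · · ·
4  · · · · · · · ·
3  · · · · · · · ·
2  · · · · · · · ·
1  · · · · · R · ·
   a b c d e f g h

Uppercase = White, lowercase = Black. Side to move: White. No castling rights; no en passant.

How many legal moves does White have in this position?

21

White to move; king on b5.
In check: no.
Legal moves: Ka6, Kc5, Ka5, Kc4, Kb4, Ka4, Rf8, Rf7+, Rf6, Rf5, Rf4, Rf3, Rf2, Rh1, Rg1, Re1, Rd1, Rc1+, Rb1, Ra1, d6+.
Count: 21.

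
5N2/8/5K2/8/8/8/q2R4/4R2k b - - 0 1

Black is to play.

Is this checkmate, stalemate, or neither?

checkmate

Black to move; black king on h1.
In check: yes, from the white rook on e1.
King squares — g1: attacked by Re1; g2: attacked by Rd2; h2: attacked by Rd2.
Legal moves for Black: none.
In check with no legal moves → checkmate.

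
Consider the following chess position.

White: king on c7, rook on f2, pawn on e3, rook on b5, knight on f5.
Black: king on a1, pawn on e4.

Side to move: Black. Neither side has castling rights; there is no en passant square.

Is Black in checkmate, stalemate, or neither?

stalemate

Black to move; black king on a1.
In check: no.
King squares — b1: attacked by Rb5; a2: attacked by Rf2; b2: attacked by Rf2.
Legal moves for Black: none.
Not in check and no legal moves → stalemate.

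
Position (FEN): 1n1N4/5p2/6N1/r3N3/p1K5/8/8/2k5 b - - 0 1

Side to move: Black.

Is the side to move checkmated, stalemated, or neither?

neither

Black to move; black king on c1.
In check: no.
Legal moves for Black include: Nd7, Nc6, Na6, Ra8, Ra7, Ra6, Rxe5, Rd5, Rc5+, Rb5, Kd2, Kc2, Kb2, Kd1, Kb1, fxg6, f6, a3, ... (list truncated; more exist).
Black has legal moves and is not in check → neither.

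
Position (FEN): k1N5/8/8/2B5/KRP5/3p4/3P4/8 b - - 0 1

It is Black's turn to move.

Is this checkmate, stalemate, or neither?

stalemate

Black to move; black king on a8.
In check: no.
King squares — a7: attacked by Bc5; b7: attacked by Rb4; b8: attacked by Rb4.
Legal moves for Black: none.
Not in check and no legal moves → stalemate.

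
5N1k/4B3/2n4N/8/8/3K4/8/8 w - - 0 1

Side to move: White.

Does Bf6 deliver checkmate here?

yes

After Bf6: black king on h8; in check: yes, from the white bishop on f6.
King squares — g7: attacked by Bf6; h7: attacked by Nf8; g8: attacked by Nh6.
Black has no legal moves → checkmate.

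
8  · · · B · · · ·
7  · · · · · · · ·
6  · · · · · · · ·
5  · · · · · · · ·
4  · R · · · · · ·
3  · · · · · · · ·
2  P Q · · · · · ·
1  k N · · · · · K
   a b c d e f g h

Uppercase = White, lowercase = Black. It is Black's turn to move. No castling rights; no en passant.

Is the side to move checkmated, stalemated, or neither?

Black to move; black king on a1.
In check: yes, from the white queen on b2.
King squares — b1: attacked by Qb2; a2: attacked by Qb2; b2: attacked by Rb4.
Legal moves for Black: none.
In check with no legal moves → checkmate.

checkmate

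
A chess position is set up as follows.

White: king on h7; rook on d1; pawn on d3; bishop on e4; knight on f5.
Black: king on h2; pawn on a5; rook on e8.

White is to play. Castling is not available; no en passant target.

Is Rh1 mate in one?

yes

After Rh1: black king on h2; in check: yes, from the white rook on h1.
King squares — g1: attacked by Rh1; h1: attacked by Be4; g2: attacked by Be4; g3: attacked by Nf5; h3: attacked by Rh1.
Black has no legal moves → checkmate.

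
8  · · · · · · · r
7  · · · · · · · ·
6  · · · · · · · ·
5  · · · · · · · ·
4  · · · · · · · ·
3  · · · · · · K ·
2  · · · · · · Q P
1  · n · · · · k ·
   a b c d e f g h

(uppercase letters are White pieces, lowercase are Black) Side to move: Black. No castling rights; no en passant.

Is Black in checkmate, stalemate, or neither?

checkmate

Black to move; black king on g1.
In check: yes, from the white queen on g2.
King squares — f1: attacked by Qg2; h1: attacked by Qg2; f2: attacked by Qg2; g2: attacked by Kg3; h2: attacked by Qg2.
Legal moves for Black: none.
In check with no legal moves → checkmate.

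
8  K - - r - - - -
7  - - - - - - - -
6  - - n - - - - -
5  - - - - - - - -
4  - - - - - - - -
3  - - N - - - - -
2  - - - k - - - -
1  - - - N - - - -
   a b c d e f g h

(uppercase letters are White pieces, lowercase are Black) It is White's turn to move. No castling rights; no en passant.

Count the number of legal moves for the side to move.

White to move; king on a8.
In check: yes, from the black rook on d8.
Legal moves: Kb7.
Count: 1.

1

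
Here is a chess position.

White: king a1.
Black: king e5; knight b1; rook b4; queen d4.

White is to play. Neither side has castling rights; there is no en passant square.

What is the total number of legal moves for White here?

White to move; king on a1.
In check: yes, from the black queen on d4.
Legal moves: Ka2.
Count: 1.

1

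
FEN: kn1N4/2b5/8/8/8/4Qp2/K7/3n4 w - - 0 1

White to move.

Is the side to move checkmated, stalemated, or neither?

neither

White to move; white king on a2.
In check: no.
Legal moves for White include: Nf7, Nb7, Ne6, Nc6, Qe8, Qe7, Qa7+, Qh6, Qe6, Qb6, Qg5, Qe5, Qc5, Qf4, Qe4+, Qd4, Qxf3+, Qd3, ... (list truncated; more exist).
White has legal moves and is not in check → neither.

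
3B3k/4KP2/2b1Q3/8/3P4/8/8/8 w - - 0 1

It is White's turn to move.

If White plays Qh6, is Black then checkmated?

After Qh6: black king on h8; in check: yes, from the white queen on h6.
King squares — g7: attacked by Qh6; h7: attacked by Qh6; g8: attacked by Pf7.
Black has no legal moves → checkmate.

yes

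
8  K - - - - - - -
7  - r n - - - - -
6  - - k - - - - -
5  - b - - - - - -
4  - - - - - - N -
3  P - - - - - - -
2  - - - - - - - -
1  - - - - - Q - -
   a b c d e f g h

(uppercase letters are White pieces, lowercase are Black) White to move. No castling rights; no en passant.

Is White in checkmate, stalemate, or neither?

checkmate

White to move; white king on a8.
In check: yes, from the black knight on c7.
King squares — a7: attacked by Rb7; b7: attacked by Kc6; b8: attacked by Rb7.
Legal moves for White: none.
In check with no legal moves → checkmate.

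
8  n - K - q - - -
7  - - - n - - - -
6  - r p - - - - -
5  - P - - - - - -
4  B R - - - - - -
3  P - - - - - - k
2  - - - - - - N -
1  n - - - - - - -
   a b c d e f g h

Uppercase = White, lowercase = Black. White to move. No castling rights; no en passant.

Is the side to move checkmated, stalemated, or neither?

checkmate

White to move; white king on c8.
In check: yes, from the black queen on e8.
King squares — b7: attacked by Rb6; c7: attacked by Na8; d7: attacked by Qe8; b8: attacked by Rb6; d8: attacked by Qe8.
Legal moves for White: none.
In check with no legal moves → checkmate.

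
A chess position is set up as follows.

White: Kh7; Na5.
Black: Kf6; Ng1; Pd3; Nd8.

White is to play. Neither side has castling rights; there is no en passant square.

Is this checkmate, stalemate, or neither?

neither

White to move; white king on h7.
In check: no.
Legal moves for White: Kh8, Kg8, Kh6, Nb7, Nc6, Nc4, Nb3.
White has 7 legal moves and is not in check → neither.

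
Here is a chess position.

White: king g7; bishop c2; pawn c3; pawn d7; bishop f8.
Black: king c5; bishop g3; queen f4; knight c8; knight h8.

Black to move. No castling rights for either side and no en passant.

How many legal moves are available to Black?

Black to move; king on c5.
In check: yes, from the white bishop on f8.
Legal moves: Kc6, Kb6, Kd5, Kb5, Kc4, Ne7, Nd6, Qxf8+, Qd6.
Count: 9.

9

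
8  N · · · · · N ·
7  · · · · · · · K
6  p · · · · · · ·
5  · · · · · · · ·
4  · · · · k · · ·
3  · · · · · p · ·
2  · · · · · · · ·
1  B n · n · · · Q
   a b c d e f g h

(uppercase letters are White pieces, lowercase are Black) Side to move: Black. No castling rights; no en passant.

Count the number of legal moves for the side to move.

13

Black to move; king on e4.
In check: no.
Legal moves: Kf5, Kd5, Kf4, Ke3, Kd3, Ne3, Ndc3, Nf2, Nb2, Nbc3, Na3, Nd2, a5.
Count: 13.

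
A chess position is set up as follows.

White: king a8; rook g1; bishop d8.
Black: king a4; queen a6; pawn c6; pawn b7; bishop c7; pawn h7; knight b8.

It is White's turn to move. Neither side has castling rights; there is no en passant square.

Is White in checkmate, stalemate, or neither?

White to move; white king on a8.
In check: yes, from the black queen on a6.
King squares — a7: attacked by Qa6; b7: attacked by Qa6; b8: attacked by Bc7.
Legal moves for White: none.
In check with no legal moves → checkmate.

checkmate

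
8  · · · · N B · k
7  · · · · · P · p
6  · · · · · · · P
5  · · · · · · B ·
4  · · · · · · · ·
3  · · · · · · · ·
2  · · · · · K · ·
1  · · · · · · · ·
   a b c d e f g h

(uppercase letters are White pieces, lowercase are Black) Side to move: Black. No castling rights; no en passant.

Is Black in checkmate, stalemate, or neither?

Black to move; black king on h8.
In check: no.
King squares — g7: attacked by Ph6; h7: own pawn; g8: attacked by Pf7.
Legal moves for Black: none.
Not in check and no legal moves → stalemate.

stalemate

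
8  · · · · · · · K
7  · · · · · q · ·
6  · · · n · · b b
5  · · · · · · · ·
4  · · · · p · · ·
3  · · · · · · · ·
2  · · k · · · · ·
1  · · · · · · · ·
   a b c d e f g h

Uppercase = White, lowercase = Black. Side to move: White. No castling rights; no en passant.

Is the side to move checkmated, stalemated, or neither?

White to move; white king on h8.
In check: no.
King squares — g7: attacked by Bh6; h7: attacked by Bg6; g8: attacked by Qf7.
Legal moves for White: none.
Not in check and no legal moves → stalemate.

stalemate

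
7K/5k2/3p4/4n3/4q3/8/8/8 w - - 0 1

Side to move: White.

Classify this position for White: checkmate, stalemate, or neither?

White to move; white king on h8.
In check: no.
King squares — g7: attacked by Kf7; h7: attacked by Qe4; g8: attacked by Kf7.
Legal moves for White: none.
Not in check and no legal moves → stalemate.

stalemate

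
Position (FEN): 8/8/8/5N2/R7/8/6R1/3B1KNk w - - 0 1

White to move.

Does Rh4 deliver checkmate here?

yes

After Rh4: black king on h1; in check: yes, from the white rook on h4.
King squares — g1: attacked by Kf1; g2: attacked by Kf1; h2: attacked by Rg2.
Black has no legal moves → checkmate.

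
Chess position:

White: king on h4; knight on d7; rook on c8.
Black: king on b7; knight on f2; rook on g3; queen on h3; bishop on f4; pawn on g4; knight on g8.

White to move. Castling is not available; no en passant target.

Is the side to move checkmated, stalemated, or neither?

White to move; white king on h4.
In check: yes, from the black queen on h3.
King squares — g3: attacked by Qh3; h3: attacked by Nf2; g4: attacked by Nf2; g5: attacked by Bf4; h5: attacked by Qh3.
Legal moves for White: none.
In check with no legal moves → checkmate.

checkmate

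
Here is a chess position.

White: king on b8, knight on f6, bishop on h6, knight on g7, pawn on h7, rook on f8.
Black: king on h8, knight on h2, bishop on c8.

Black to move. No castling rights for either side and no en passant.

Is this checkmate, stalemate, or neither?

checkmate

Black to move; black king on h8.
In check: yes, from the white rook on f8.
King squares — g7: attacked by Bh6; h7: attacked by Nf6; g8: attacked by Nf6.
Legal moves for Black: none.
In check with no legal moves → checkmate.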